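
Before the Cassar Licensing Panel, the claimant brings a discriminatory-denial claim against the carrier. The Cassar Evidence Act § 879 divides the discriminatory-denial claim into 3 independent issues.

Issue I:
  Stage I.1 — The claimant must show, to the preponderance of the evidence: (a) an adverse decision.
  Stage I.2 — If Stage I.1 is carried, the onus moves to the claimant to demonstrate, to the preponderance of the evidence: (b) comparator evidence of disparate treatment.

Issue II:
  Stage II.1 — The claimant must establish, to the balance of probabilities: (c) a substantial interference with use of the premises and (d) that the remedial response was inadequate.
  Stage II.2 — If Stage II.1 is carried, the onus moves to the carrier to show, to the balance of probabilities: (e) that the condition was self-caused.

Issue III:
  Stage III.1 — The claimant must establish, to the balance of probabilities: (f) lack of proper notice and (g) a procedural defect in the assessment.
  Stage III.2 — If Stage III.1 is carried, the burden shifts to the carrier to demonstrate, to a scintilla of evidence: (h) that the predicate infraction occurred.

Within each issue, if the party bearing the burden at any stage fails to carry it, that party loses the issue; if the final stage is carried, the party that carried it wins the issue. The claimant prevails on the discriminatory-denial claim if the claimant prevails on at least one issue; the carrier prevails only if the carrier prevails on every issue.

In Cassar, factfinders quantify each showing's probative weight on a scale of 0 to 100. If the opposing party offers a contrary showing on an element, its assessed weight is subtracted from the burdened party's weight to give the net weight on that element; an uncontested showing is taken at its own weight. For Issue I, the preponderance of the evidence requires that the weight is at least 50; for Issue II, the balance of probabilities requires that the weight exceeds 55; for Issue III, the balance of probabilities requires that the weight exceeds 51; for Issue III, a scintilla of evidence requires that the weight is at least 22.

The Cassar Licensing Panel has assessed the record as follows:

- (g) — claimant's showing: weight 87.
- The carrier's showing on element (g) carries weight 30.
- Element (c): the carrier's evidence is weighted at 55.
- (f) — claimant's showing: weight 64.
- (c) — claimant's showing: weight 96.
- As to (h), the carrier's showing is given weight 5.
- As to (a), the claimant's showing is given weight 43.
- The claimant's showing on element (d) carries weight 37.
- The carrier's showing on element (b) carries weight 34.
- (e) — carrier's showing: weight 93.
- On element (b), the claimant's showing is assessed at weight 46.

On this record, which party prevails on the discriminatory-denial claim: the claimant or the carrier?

— Issue I —
Stage I.1 — burden on claimant; standard: the preponderance of the evidence (weight is at least 50).
    (a): 43 < 50 [not met]
  Not every element is met, so the claimant fails to carry Stage I.1.
So the carrier prevails on this issue.
— Issue II —
At Stage II.1 the claimant must meet the balance of probabilities (weight exceeds 55): on (c) the weight is 96 less the opposing 55 gives net 41, ≤ 55, so (c) does not meet the standard; on (d) the weight is 37, which does not exceed 55, so (d) does not meet the standard.
  The claimant does not carry Stage II.1.
The analysis ends at Stage II.1; the carrier prevails on this issue.
— Issue III —
At Stage III.1 the claimant must meet the balance of probabilities (weight exceeds 51): on (f) the weight is 64, which does exceed 51, so (f) meets the standard; on (g) the weight is 87 less the opposing 30 gives net 57, > 51, so (g) meets the standard.
  Stage III.1 is satisfied; the onus moves to the carrier.
At Stage III.2 the carrier must meet a scintilla of evidence (weight is at least 22): on (h) the weight is 5, which does not reach 22, so (h) does not meet the standard.
  Not every element is met, so the carrier fails to carry Stage III.2.
The analysis ends at Stage III.2; the claimant prevails on this issue.
Per-issue: Issue I → carrier; Issue II → carrier; Issue III → claimant. The claimant must prevail on at least one issue; overall, the claimant prevails.

claimant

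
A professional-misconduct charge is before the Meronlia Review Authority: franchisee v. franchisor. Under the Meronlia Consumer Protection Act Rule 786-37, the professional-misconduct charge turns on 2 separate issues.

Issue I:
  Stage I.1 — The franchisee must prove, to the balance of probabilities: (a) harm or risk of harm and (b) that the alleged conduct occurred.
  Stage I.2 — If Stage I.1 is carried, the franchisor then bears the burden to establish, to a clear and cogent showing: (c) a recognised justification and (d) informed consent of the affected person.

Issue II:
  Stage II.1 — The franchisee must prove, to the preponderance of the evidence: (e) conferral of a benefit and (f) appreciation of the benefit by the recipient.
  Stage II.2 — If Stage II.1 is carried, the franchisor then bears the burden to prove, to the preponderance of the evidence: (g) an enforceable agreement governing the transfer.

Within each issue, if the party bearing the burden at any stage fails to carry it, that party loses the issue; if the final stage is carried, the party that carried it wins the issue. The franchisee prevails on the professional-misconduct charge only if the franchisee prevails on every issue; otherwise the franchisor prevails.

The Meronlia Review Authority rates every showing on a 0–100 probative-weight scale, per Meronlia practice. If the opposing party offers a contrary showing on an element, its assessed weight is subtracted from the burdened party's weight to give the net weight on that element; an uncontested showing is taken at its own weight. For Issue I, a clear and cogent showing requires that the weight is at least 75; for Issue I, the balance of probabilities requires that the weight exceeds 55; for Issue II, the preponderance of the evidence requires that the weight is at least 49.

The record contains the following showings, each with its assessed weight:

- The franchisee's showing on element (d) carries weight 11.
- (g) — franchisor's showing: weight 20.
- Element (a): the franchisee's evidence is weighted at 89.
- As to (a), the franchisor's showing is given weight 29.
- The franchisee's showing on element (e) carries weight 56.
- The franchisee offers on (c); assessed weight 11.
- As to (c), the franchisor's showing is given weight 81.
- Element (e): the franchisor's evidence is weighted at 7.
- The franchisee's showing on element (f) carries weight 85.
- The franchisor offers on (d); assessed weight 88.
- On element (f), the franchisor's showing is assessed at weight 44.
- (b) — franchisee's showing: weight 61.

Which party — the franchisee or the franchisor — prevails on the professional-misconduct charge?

— Issue I —
At Stage I.1 the franchisee must meet the balance of probabilities (weight exceeds 55): on (a) the weight is 89 less the opposing 29 gives net 60, which does exceed 55, so (a) meets the standard; on (b) the weight is 61, which does exceed 55, so (b) meets the standard.
  All elements met. The burden passes to the franchisor.
At Stage I.2 the franchisor must meet a clear and cogent showing (weight is at least 75): on (c) the weight is 81 less the opposing 11 gives net 70, which does not reach 75, so (c) does not meet the standard; on (d) the weight is 88 less the opposing 11 gives net 77, which does reach 75, so (d) meets the standard.
  Stage I.2 not carried; the franchisor fails its burden.
So the franchisee prevails on this issue.
— Issue II —
Stage II.1 (franchisee, the preponderance of the evidence, weight is at least 49): (e) net 56−7=49 ≥ 49 — meets; (f) net 85−44=41 < 49 — fails.
  Not every element is met, so the franchisee fails to carry Stage II.1.
The analysis ends at Stage II.1; the franchisor prevails on this issue.
Per-issue: Issue I → franchisee; Issue II → franchisor. The franchisee must prevail on every issue; overall, the franchisor prevails.

franchisor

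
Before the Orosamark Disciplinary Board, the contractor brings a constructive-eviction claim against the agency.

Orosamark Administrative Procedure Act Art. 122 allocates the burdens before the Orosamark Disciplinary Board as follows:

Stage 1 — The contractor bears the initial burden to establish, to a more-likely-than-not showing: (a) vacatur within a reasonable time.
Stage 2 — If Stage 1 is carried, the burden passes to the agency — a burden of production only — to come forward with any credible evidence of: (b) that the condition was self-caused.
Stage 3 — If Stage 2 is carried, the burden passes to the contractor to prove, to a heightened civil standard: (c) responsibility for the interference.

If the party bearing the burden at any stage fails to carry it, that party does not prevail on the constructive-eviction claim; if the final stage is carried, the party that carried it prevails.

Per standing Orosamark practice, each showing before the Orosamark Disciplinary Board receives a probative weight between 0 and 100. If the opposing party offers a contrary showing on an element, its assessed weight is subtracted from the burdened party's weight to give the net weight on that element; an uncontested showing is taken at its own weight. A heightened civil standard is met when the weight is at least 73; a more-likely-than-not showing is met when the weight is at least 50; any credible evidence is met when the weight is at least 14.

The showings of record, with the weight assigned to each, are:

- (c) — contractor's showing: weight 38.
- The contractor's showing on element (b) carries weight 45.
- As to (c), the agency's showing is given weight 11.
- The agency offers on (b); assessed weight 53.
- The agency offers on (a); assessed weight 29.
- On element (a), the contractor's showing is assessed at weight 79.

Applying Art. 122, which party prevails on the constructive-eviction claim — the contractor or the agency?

contractor

At Stage 1 the contractor must meet a more-likely-than-not showing (weight is at least 50): on (a) the weight is 79 less the opposing 29 gives net 50, ≥ 50, so (a) meets the standard.
  Stage 1 is satisfied; the onus moves to the agency.
At Stage 2 the agency must meet any credible evidence (weight is at least 14): on (b) the weight is 53 less the opposing 45 gives net 8, < 14, so (b) does not meet the standard.
  The agency does not carry Stage 2.
The analysis ends at Stage 2; the contractor prevails.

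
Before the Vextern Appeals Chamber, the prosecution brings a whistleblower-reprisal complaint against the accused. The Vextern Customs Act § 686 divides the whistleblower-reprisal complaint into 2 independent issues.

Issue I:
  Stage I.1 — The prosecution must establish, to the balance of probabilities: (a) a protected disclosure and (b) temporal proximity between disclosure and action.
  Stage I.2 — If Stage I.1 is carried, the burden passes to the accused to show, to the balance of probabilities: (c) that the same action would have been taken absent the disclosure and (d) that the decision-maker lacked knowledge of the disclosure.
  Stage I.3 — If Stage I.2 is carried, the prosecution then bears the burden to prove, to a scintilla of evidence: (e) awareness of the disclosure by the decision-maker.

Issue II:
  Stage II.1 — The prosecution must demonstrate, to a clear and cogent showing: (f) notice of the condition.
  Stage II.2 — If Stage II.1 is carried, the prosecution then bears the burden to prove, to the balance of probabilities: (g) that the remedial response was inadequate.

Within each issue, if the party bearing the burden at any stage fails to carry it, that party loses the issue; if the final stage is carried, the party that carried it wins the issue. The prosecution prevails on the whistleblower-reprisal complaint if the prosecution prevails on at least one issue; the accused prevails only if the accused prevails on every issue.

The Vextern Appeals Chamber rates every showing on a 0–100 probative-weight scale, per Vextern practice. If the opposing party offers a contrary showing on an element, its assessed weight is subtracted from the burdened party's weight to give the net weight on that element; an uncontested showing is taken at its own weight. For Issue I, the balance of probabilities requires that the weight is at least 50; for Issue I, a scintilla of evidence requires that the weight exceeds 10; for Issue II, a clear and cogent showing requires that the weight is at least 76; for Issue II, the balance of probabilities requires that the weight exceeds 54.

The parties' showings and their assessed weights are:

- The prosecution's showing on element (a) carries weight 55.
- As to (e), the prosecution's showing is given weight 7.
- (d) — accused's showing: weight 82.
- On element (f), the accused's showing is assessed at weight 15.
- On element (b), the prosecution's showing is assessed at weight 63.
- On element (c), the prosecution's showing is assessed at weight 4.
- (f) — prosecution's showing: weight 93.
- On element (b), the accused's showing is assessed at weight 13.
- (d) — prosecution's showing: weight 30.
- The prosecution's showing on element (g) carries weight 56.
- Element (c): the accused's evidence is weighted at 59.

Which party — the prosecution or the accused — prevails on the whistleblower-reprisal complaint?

— Issue I —
At Stage I.1 the prosecution must meet the balance of probabilities (weight is at least 50): on (a) the weight is 55, ≥ 50, so (a) meets the standard; on (b) the weight is 63 less the opposing 13 gives net 50, ≥ 50, so (b) meets the standard.
  The prosecution carries Stage I.1; the accused now bears the burden.
At Stage I.2 the accused must meet the balance of probabilities (weight is at least 50): on (c) the weight is 59 less the opposing 4 gives net 55, ≥ 50, so (c) meets the standard; on (d) the weight is 82 less the opposing 30 gives net 52, which does reach 50, so (d) meets the standard.
  The accused carries Stage I.2; the prosecution now bears the burden.
At Stage I.3 the prosecution must meet a scintilla of evidence (weight exceeds 10): on (e) the weight is 7, ≤ 10, so (e) does not meet the standard.
  Not every element is met, so the prosecution fails to carry Stage I.3.
The accused prevails on this issue.
— Issue II —
At Stage II.1 the prosecution must meet a clear and cogent showing (weight is at least 76): on (f) the weight is 93 less the opposing 15 gives net 78, ≥ 76, so (f) meets the standard.
  All elements met. The prosecution retains the burden for Stage II.2.
At Stage II.2 the prosecution must meet the balance of probabilities (weight exceeds 54): on (g) the weight is 56, which does exceed 54, so (g) meets the standard.
  Stage II.2 carried; the final stage is satisfied.
Every stage carried; the prosecution prevails on this issue.
Per-issue: Issue I → accused; Issue II → prosecution. The prosecution must prevail on at least one issue; overall, the prosecution prevails.

prosecution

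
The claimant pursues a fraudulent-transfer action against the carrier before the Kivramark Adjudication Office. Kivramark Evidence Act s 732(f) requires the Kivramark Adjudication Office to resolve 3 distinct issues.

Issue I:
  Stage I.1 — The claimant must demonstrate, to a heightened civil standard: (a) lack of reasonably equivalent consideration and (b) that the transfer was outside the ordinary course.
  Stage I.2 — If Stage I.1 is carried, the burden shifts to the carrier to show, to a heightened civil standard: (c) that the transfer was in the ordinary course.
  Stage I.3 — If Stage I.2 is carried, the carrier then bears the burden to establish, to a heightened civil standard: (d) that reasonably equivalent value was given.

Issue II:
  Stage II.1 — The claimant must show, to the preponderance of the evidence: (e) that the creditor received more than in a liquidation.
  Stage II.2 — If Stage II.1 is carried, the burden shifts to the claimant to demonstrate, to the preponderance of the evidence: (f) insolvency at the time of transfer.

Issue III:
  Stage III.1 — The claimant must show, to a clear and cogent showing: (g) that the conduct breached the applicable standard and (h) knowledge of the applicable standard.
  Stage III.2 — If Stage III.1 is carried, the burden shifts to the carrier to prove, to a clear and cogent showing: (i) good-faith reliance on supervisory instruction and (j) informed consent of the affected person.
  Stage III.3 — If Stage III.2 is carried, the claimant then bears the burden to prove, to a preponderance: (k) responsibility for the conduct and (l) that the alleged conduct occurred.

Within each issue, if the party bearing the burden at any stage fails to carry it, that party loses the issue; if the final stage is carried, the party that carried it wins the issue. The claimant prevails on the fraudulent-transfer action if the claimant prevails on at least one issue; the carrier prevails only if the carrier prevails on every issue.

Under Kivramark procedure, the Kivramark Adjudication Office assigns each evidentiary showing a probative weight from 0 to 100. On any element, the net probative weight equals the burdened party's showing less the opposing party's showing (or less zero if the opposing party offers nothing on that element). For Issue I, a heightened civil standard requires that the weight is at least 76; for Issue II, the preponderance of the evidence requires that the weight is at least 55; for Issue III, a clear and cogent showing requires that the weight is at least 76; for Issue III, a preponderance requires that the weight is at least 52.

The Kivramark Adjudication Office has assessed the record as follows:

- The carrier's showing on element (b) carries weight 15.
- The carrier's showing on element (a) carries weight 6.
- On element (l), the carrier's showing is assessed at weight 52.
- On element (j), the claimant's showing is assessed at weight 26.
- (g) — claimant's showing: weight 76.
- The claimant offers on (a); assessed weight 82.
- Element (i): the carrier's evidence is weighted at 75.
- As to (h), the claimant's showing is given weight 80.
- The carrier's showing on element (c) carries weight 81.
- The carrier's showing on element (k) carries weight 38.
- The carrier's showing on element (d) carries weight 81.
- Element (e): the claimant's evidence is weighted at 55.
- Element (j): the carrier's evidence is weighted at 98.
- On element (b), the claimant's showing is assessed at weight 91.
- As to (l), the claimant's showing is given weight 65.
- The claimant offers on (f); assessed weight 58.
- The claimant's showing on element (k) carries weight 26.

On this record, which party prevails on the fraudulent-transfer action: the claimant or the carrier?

claimant

— Issue I —
At Stage I.1 the claimant must meet a heightened civil standard (weight is at least 76): on (a) the weight is 82 less the opposing 6 gives net 76, which does reach 76, so (a) meets the standard; on (b) the weight is 91 less the opposing 15 gives net 76, which does reach 76, so (b) meets the standard.
  Stage I.1 carried; the burden shifts to the carrier.
At Stage I.2 the carrier must meet a heightened civil standard (weight is at least 76): on (c) the weight is 81, ≥ 76, so (c) meets the standard.
  All elements met. The carrier retains the burden for Stage I.3.
At Stage I.3 the carrier must meet a heightened civil standard (weight is at least 76): on (d) the weight is 81, ≥ 76, so (d) meets the standard.
  Stage I.3 carried; the final stage is satisfied.
With every stage satisfied, the carrier prevails on this issue.
— Issue II —
Stage II.1 (claimant, the preponderance of the evidence, weight is at least 55): (e) 55 ≥ 55 — meets.
  Stage II.1 is satisfied; the claimant continues to bear the burden.
Stage II.2 (claimant, the preponderance of the evidence, weight is at least 55): (f) 58 ≥ 55 — meets.
  Stage II.2 carried; the final stage is satisfied.
Every stage carried; the claimant prevails on this issue.
— Issue III —
At Stage III.1 the claimant must meet a clear and cogent showing (weight is at least 76): on (g) the weight is 76, ≥ 76, so (g) meets the standard; on (h) the weight is 80, which does reach 76, so (h) meets the standard.
  All elements met. The burden passes to the carrier.
At Stage III.2 the carrier must meet a clear and cogent showing (weight is at least 76): on (i) the weight is 75, which does not reach 76, so (i) does not meet the standard; on (j) the weight is 98 less the opposing 26 gives net 72, which does not reach 76, so (j) does not meet the standard.
  The carrier does not carry Stage III.2.
The analysis ends at Stage III.2; the claimant prevails on this issue.
Per-issue: Issue I → carrier; Issue II → claimant; Issue III → claimant. The claimant must prevail on at least one issue; overall, the claimant prevails.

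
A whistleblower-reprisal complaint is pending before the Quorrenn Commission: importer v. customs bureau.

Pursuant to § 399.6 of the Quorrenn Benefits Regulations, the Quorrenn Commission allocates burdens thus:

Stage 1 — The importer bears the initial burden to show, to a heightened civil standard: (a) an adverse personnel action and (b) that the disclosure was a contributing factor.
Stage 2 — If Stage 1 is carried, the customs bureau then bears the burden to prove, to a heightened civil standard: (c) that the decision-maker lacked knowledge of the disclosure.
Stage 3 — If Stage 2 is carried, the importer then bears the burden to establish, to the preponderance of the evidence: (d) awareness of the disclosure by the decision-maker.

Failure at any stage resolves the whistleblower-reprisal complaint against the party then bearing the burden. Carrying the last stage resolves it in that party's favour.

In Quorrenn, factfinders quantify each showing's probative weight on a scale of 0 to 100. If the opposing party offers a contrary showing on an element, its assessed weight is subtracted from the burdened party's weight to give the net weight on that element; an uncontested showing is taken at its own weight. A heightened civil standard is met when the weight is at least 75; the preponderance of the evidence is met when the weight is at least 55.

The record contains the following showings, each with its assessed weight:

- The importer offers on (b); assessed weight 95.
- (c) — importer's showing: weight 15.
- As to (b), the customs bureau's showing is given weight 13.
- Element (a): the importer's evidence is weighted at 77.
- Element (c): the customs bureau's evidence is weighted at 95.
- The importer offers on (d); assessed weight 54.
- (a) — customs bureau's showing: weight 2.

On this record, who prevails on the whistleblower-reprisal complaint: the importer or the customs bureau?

customs bureau

Stage 1 — burden on importer; standard: a heightened civil standard (weight is at least 75).
    (a): 77 − 2 = 75 ≥ 75 [met]
    (b): 95 − 13 = 82 ≥ 75 [met]
  All elements met. The burden passes to the customs bureau.
Stage 2 — burden on customs bureau; standard: a heightened civil standard (weight is at least 75).
    (c): 95 − 15 = 80 ≥ 75 [met]
  All elements met. The burden passes to the importer.
Stage 3 — burden on importer; standard: the preponderance of the evidence (weight is at least 55).
    (d): 54 < 55 [not met]
  Stage 3 not carried; the importer fails its burden.
The analysis ends at Stage 3; the customs bureau prevails.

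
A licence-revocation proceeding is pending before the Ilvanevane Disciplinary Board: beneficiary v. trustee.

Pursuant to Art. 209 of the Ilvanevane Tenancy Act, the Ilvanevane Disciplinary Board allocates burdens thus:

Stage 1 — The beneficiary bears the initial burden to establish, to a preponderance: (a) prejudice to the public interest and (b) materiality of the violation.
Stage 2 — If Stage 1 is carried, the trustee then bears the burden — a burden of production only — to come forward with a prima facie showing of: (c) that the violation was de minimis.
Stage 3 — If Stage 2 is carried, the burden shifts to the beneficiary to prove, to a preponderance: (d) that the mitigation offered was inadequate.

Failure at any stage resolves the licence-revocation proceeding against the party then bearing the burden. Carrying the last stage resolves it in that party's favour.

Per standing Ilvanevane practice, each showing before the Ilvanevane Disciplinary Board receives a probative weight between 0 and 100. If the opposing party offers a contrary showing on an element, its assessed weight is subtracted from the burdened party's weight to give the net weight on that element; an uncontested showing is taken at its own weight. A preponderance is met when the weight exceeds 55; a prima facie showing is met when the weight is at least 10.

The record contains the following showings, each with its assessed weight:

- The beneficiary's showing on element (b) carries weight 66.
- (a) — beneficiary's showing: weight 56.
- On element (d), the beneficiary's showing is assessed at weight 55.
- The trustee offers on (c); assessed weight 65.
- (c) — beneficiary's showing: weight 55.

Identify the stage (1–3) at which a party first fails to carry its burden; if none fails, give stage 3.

stage 3

Stage 1 — burden on beneficiary; standard: a preponderance (weight exceeds 55).
    (a): 56 > 55 [met]
    (b): 66 > 55 [met]
  Stage 1 is satisfied; the onus moves to the trustee.
Stage 2 — burden on trustee; standard: a prima facie showing (weight is at least 10).
    (c): 65 − 55 = 10 ≥ 10 [met]
  The trustee carries Stage 2; the beneficiary now bears the burden.
Stage 3 — burden on beneficiary; standard: a preponderance (weight exceeds 55).
    (d): 55 ≤ 55 [not met]
  Stage 3 not carried; the beneficiary fails its burden.
So the trustee prevails.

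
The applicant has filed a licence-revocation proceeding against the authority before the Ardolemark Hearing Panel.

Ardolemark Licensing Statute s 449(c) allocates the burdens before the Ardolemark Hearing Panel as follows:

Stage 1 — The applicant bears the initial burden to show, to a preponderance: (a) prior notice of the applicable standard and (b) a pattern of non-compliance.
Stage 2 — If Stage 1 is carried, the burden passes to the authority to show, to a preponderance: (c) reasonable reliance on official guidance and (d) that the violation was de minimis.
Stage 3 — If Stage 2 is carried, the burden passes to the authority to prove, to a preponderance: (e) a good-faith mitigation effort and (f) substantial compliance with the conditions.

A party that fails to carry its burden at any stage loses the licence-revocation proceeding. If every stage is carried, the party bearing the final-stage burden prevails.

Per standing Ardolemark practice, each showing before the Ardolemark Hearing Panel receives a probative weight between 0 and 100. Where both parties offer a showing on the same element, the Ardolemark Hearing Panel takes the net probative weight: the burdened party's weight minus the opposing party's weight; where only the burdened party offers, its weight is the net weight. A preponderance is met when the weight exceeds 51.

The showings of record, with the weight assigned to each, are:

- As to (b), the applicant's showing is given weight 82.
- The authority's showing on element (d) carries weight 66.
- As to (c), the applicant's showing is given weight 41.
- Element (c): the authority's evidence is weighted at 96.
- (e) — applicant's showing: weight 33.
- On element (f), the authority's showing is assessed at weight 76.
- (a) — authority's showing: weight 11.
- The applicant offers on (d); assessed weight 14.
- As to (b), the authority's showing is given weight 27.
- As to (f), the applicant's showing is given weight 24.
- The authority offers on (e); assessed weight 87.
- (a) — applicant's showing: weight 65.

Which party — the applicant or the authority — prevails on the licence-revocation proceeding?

Stage 1 (applicant, a preponderance, weight exceeds 51): (a) net 65−11=54 > 51 — meets; (b) net 82−27=55 > 51 — meets.
  Stage 1 is satisfied; the onus moves to the authority.
Stage 2 (authority, a preponderance, weight exceeds 51): (c) net 96−41=55 > 51 — meets; (d) net 66−14=52 > 51 — meets.
  Stage 2 carried; the burden remains with the authority.
Stage 3 (authority, a preponderance, weight exceeds 51): (e) net 87−33=54 > 51 — meets; (f) net 76−24=52 > 51 — meets.
  Stage 3 carried; the final stage is satisfied.
With every stage satisfied, the authority prevails.

authority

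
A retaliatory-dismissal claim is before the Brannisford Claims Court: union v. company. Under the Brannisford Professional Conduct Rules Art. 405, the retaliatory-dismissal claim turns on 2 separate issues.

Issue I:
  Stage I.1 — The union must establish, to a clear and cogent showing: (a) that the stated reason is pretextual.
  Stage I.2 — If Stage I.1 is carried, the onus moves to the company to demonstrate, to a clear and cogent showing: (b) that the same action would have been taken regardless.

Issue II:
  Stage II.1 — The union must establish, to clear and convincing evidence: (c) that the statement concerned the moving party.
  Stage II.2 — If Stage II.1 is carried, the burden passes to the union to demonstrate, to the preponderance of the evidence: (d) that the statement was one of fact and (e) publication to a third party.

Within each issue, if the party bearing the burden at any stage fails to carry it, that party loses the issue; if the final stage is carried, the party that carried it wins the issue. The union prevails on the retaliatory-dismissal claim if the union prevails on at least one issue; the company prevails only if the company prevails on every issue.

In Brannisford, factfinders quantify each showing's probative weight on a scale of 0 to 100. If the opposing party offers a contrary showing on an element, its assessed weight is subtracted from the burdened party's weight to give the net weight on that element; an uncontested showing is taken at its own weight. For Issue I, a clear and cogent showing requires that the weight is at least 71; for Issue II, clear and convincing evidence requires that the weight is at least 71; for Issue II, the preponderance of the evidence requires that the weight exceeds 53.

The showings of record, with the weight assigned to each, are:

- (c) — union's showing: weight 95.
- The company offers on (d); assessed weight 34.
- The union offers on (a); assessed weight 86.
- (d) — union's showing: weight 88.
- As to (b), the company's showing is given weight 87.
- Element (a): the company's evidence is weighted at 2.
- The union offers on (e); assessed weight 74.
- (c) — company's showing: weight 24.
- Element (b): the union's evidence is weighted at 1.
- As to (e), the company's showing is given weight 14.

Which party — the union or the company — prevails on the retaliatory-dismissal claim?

union

— Issue I —
Stage I.1 (union, a clear and cogent showing, weight is at least 71): (a) net 86−2=84 ≥ 71 — meets.
  The union carries Stage I.1; the company now bears the burden.
Stage I.2 (company, a clear and cogent showing, weight is at least 71): (b) net 87−1=86 ≥ 71 — meets.
  The company carries the last stage.
All stages carried — the company prevails on this issue.
— Issue II —
Stage II.1 (union, clear and convincing evidence, weight is at least 71): (c) net 95−24=71 ≥ 71 — meets.
  Stage II.1 carried; the burden remains with the union.
Stage II.2 (union, the preponderance of the evidence, weight exceeds 53): (d) net 88−34=54 > 53 — meets; (e) net 74−14=60 > 53 — meets.
  The union carries the last stage.
Every stage carried; the union prevails on this issue.
Per-issue: Issue I → company; Issue II → union. The union must prevail on at least one issue; overall, the union prevails.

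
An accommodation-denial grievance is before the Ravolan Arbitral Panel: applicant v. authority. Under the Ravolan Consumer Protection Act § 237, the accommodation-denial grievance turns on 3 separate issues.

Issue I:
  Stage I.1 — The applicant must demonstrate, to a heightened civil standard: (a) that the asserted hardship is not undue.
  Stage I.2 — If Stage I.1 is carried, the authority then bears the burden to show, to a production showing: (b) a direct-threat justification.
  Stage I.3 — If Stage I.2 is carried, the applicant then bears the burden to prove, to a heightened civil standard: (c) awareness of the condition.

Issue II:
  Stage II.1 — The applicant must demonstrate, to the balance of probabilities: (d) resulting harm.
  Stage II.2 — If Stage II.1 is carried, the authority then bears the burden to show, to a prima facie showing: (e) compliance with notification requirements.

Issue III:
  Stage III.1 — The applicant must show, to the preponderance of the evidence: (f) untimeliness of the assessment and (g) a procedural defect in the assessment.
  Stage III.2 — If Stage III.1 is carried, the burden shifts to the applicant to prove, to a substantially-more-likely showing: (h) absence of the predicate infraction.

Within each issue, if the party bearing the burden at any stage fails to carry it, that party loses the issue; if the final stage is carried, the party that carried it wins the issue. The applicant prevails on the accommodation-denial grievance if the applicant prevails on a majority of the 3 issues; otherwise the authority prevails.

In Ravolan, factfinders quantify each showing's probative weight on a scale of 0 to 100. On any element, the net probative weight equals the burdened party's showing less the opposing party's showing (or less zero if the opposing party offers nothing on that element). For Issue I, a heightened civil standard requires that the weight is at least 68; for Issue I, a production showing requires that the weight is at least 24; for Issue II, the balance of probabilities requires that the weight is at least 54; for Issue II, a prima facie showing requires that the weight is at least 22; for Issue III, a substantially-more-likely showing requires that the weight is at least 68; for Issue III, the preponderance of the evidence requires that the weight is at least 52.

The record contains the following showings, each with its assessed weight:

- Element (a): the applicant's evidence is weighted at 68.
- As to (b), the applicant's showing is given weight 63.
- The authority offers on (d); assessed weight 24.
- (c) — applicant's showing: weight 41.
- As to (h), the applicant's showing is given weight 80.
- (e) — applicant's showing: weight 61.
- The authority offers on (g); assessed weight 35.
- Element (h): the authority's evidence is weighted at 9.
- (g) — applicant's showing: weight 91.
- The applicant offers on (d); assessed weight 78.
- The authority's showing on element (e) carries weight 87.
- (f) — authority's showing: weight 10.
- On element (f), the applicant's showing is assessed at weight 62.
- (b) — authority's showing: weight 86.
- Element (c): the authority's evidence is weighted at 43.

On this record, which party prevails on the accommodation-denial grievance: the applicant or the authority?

— Issue I —
Stage I.1 — burden on applicant; standard: a heightened civil standard (weight is at least 68).
    (a): 68 ≥ 68 [met]
  Stage I.1 is satisfied; the onus moves to the authority.
Stage I.2 — burden on authority; standard: a production showing (weight is at least 24).
    (b): 86 − 63 = 23 < 24 [not met]
  The authority does not carry Stage I.2.
The applicant prevails on this issue.
— Issue II —
Stage II.1 (applicant, the balance of probabilities, weight is at least 54): (d) net 78−24=54 ≥ 54 — meets.
  Stage II.1 carried; the burden shifts to the authority.
Stage II.2 (authority, a prima facie showing, weight is at least 22): (e) net 87−61=26 ≥ 22 — meets.
  The authority carries the last stage.
All stages carried — the authority prevails on this issue.
— Issue III —
Stage III.1 — burden on applicant; standard: the preponderance of the evidence (weight is at least 52).
    (f): 62 − 10 = 52 ≥ 52 [met]
    (g): 91 − 35 = 56 ≥ 52 [met]
  Stage III.1 is satisfied; the applicant continues to bear the burden.
Stage III.2 — burden on applicant; standard: a substantially-more-likely showing (weight is at least 68).
    (h): 80 − 9 = 71 ≥ 68 [met]
  All elements met at the final stage.
Every stage carried; the applicant prevails on this issue.
Per-issue: Issue I → applicant; Issue II → authority; Issue III → applicant. The applicant must prevail on a majority of issues; overall, the applicant prevails.

applicant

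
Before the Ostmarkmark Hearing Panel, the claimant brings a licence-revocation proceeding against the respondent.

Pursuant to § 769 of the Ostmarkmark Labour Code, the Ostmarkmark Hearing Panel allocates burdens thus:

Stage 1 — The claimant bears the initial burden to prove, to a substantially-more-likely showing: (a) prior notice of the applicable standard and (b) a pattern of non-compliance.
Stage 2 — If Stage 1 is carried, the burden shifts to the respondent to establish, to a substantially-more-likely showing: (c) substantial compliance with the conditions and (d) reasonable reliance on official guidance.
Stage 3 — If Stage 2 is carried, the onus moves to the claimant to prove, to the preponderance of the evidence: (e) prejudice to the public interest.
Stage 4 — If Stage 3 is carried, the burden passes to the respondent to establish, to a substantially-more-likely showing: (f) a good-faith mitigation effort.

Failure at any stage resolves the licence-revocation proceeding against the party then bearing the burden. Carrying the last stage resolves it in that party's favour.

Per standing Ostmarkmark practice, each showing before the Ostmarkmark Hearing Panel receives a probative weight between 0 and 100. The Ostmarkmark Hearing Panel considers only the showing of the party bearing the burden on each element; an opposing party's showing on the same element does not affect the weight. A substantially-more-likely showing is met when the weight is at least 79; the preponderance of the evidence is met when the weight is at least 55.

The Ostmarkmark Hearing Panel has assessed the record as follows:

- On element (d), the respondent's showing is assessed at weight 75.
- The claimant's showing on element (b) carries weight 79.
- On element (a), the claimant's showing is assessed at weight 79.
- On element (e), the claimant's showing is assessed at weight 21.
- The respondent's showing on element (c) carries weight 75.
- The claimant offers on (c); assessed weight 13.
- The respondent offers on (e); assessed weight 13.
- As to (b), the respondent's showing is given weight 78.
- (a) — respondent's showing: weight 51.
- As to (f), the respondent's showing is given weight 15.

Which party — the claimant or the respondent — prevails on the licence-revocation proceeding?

claimant

At Stage 1 the claimant must meet a substantially-more-likely showing (weight is at least 79): on (a) the weight is 79 (the respondent's 51 is given no effect), ≥ 79, so (a) meets the standard; on (b) the weight is 79 (the respondent's 78 is given no effect), ≥ 79, so (b) meets the standard.
  Stage 1 is satisfied; the onus moves to the respondent.
At Stage 2 the respondent must meet a substantially-more-likely showing (weight is at least 79): on (c) the weight is 75 (the claimant's 13 is given no effect), which does not reach 79, so (c) does not meet the standard; on (d) the weight is 75, which does not reach 79, so (d) does not meet the standard.
  Not every element is met, so the respondent fails to carry Stage 2.
The claimant prevails.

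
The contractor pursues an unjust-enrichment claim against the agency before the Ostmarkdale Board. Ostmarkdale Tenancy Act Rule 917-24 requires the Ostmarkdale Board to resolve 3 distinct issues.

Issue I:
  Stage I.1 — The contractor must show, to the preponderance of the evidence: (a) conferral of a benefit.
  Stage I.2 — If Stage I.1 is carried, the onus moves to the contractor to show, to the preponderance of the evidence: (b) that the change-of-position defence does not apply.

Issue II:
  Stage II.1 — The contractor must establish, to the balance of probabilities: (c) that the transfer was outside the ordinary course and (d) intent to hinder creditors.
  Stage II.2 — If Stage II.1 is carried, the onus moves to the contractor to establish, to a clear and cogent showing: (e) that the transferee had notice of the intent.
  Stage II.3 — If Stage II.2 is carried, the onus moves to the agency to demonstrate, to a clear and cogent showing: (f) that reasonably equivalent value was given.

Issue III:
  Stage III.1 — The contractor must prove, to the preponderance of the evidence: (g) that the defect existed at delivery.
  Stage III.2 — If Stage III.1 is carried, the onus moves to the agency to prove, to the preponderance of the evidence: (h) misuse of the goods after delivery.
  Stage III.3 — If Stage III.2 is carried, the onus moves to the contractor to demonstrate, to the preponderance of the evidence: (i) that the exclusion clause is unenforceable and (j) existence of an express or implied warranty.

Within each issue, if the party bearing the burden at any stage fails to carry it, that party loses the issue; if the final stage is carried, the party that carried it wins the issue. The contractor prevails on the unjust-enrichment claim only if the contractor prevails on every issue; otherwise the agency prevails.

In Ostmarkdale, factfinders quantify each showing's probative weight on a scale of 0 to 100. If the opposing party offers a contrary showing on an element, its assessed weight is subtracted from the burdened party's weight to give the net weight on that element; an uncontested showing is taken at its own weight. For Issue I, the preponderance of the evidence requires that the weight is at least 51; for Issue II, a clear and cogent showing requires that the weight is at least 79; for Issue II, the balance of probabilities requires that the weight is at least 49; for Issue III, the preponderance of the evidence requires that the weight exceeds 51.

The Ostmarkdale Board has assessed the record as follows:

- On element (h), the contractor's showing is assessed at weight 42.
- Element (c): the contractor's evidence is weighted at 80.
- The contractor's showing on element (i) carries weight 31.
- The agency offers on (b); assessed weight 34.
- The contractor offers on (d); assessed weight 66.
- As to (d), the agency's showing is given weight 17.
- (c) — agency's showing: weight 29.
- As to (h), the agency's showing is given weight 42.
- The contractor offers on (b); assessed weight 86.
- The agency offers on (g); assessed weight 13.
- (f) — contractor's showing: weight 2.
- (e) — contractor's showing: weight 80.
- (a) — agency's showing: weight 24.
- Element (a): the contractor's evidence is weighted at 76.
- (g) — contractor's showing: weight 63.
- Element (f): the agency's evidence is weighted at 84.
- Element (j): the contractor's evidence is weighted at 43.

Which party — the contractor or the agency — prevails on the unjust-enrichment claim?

agency

— Issue I —
At Stage I.1 the contractor must meet the preponderance of the evidence (weight is at least 51): on (a) the weight is 76 less the opposing 24 gives net 52, ≥ 51, so (a) meets the standard.
  All elements met. The contractor retains the burden for Stage I.2.
At Stage I.2 the contractor must meet the preponderance of the evidence (weight is at least 51): on (b) the weight is 86 less the opposing 34 gives net 52, which does reach 51, so (b) meets the standard.
  Stage I.2 carried; the final stage is satisfied.
Every stage carried; the contractor prevails on this issue.
— Issue II —
Stage II.1 — burden on contractor; standard: the balance of probabilities (weight is at least 49).
    (c): 80 − 29 = 51 ≥ 49 [met]
    (d): 66 − 17 = 49 ≥ 49 [met]
  Stage II.1 carried; the burden remains with the contractor.
Stage II.2 — burden on contractor; standard: a clear and cogent showing (weight is at least 79).
    (e): 80 ≥ 79 [met]
  All elements met. The burden passes to the agency.
Stage II.3 — burden on agency; standard: a clear and cogent showing (weight is at least 79).
    (f): 84 − 2 = 82 ≥ 79 [met]
  The agency carries the last stage.
Every stage carried; the agency prevails on this issue.
— Issue III —
Stage III.1 — burden on contractor; standard: the preponderance of the evidence (weight exceeds 51).
    (g): 63 − 13 = 50 ≤ 51 [not met]
  Stage III.1 not carried; the contractor fails its burden.
The agency prevails on this issue.
Per-issue: Issue I → contractor; Issue II → agency; Issue III → agency. The contractor must prevail on every issue; overall, the agency prevails.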